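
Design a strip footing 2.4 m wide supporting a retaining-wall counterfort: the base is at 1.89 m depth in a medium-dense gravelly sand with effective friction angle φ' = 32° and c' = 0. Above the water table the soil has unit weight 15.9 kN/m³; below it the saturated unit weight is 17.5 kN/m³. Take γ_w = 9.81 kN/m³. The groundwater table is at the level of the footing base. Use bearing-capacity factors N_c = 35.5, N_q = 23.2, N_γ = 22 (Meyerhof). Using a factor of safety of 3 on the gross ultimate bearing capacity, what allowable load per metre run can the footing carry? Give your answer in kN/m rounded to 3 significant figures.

Effective surcharge at the founding depth q = γ·D_f = 15.9 × 1.89 = 30.051 kPa.
The water table coincides with the base, so in the self-weight term γ → γ' = 7.69 kN/m³.
q_ult = q·N_q + 0.5·γ·B·N_γ
     = 30.051 × 23.2 + 0.5 × 7.69 × 2.4 × 22
     = 697.18 + 203.02 = 900.2 kPa.
Gross allowable pressure q_all = 900.2 / 3 = 300.07 kPa.
Allowable wall load = q_all × B = 300.07 × 2.4 = 720.16 kN per metre run.

≈ 720 kN/m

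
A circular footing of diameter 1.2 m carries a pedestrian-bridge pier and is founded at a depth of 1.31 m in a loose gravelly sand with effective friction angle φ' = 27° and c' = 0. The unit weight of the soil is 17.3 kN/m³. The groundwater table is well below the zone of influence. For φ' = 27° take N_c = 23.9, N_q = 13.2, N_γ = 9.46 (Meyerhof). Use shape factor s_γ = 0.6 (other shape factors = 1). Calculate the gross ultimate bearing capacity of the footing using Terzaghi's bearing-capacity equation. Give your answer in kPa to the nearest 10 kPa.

q = γ·D_f = 17.3 × 1.31 = 22.663 kPa.
q·N_q = 22.663 × 13.2 = 299.15 kPa
0.5·γ·B·N_γ·s_γ = 0.5 × 17.3 × 1.2 × 9.46 × 0.6 = 58.917 kPa
q_ult = 299.15 + 58.917 = 358.07 kPa.

q_ult ≈ 360 kPa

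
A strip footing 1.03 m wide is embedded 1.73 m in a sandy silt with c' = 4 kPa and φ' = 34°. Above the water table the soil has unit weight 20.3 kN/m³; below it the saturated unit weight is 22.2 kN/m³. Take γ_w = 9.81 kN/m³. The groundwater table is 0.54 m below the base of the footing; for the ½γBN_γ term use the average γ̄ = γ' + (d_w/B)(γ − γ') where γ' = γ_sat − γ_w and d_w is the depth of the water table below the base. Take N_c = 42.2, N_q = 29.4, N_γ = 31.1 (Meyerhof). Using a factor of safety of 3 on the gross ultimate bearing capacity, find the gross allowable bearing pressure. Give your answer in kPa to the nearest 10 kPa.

Overburden at base level: q = 20.3 × 1.73 = 35.119 kPa.
The water table is 0.54 m below the base (< B = 1.03 m), so the ½γBN_γ term uses γ̄ = γ' + (d_w/B)(γ − γ') = 12.39 + (0.54/1.03)(20.3 − 12.39) = 16.537 kN/m³.
Cohesion term c·N_c = 4 × 42.2 = 168.8 kPa; surcharge term q·N_q = 35.119 × 29.4 = 1032.5 kPa; self-weight term 0.5·γ·B·N_γ = 0.5 × 16.537 × 1.03 × 31.1 = 264.86 kPa.
q_ult = 168.8 + 1032.5 + 264.86 = 1466.2 kPa.
q_all = 1466.2 / 3 = 488.72 kPa.

q_all ≈ 490 kPa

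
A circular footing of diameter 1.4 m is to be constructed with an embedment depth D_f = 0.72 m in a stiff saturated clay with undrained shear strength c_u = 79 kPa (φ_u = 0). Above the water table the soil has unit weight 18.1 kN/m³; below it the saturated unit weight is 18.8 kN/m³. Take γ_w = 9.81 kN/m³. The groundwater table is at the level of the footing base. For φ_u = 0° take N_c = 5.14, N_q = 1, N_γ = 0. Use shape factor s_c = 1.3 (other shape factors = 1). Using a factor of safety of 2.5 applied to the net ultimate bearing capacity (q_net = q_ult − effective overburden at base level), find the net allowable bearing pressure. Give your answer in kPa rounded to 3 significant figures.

Effective surcharge at the founding depth q = γ·D_f = 18.1 × 0.72 = 13.032 kPa.
q_ult = c·N_c·s_c + q·N_q
     = 79 × 5.14 × 1.3 + 13.032 × 1
     = 527.88 + 13.032 = 540.91 kPa.
Net ultimate: q_net = 540.91 − 13.032 = 527.88 kPa.
q_all(net) = 527.88 / 2.5 = 211.15 kPa.

q_all(net) ≈ 211 kPa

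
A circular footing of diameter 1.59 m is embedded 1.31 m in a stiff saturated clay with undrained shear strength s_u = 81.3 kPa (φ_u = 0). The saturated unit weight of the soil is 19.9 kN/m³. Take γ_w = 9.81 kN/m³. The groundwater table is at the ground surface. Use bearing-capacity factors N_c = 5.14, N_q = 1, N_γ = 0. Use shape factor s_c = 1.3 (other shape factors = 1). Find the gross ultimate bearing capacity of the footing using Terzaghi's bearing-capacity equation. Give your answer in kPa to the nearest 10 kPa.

q_ult ≈ 560 kPa

With the water table at the surface the whole profile is submerged: γ' = 19.9 − 9.81 = 10.09 kN/m³, so q = γ'·D_f = 13.218 kPa.
q_ult = c·N_c·s_c + q·N_q
     = 81.3 × 5.14 × 1.3 + 13.218 × 1
     = 543.25 + 13.218 = 556.46 kPa.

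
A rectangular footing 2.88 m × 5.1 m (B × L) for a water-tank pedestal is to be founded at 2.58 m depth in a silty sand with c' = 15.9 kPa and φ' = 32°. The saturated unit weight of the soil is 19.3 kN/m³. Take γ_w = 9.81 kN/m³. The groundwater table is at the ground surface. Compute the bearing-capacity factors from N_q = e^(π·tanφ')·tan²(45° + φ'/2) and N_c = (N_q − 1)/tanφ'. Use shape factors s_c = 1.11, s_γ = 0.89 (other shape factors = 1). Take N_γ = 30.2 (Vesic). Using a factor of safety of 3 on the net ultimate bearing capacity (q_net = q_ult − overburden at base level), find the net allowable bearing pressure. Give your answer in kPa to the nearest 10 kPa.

N_q = e^(π·tan32°)·tan²(61°) = 23.18; N_c = (N_q − 1)/tanφ' = 35.49.
Water table at ground surface, so effective unit weight γ' = 19.3 − 9.81 = 9.49 kN/m³ is used throughout; overburden q = 9.49 × 2.58 = 24.484 kPa; the same γ' applies in the ½γBN_γ term.
Cohesion term c·N_c·s_c = 15.9 × 35.49 × 1.11 = 626.37 kPa; surcharge term q·N_q = 24.484 × 23.177 = 567.46 kPa; self-weight term 0.5·γ·B·N_γ·s_γ = 0.5 × 9.49 × 2.88 × 30.2 × 0.89 = 367.3 kPa.
q_ult = 626.37 + 567.46 + 367.3 = 1561.1 kPa.
q_net = 1561.1 − 24.484 = 1536.7 kPa.
q_all(net) = 1536.7 / 3 = 512.22 kPa.

q_all(net) ≈ 510 kPa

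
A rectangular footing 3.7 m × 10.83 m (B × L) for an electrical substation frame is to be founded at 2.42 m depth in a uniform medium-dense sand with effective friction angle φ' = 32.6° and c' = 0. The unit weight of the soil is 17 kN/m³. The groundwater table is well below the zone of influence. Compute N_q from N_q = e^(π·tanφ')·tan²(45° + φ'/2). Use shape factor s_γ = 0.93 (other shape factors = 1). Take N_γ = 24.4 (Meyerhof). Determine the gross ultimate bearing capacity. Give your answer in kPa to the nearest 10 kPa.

tan32.6° = 0.6395, so N_q = e^(π×0.6395)·tan²(61.3°) = 7.457 × 3.336 = 24.88.
Overburden at base level: q = 17 × 2.42 = 41.14 kPa.
Surcharge term q·N_q = 41.14 × 24.878 = 1023.5 kPa; self-weight term 0.5·γ·B·N_γ·s_γ = 0.5 × 17 × 3.7 × 24.4 × 0.93 = 713.66 kPa.
q_ult = 1023.5 + 713.66 = 1737.1 kPa.

q_ult ≈ 1740 kPa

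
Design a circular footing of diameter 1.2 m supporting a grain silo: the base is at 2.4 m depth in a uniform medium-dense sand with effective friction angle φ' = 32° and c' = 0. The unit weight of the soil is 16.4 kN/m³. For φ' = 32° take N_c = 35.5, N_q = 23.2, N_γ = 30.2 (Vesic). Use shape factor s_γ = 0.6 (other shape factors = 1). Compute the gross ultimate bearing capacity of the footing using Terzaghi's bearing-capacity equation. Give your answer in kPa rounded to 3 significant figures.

q = γ·D_f = 16.4 × 2.4 = 39.36 kPa.
q·N_q = 39.36 × 23.2 = 913.15 kPa
0.5·γ·B·N_γ·s_γ = 0.5 × 16.4 × 1.2 × 30.2 × 0.6 = 178.3 kPa
q_ult = 913.15 + 178.3 = 1091.5 kPa.

q_ult ≈ 1090 kPa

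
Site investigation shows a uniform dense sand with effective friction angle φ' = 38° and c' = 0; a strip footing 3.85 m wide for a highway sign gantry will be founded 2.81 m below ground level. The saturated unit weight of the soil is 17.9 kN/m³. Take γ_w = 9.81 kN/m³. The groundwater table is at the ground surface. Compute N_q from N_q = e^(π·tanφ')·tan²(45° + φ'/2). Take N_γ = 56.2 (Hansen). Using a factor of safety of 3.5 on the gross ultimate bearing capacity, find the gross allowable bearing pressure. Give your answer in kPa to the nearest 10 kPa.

N_q = e^(π·tan38°)·tan²(64°) = 48.93.
γ' = 17.9 − 9.81 = 8.09 kN/m³ (submerged throughout). q = 8.09 × 2.81 = 22.733 kPa; the same γ' applies in the ½γBN_γ term.
q·N_q = 22.733 × 48.933 = 1112.4 kPa
0.5·γ·B·N_γ = 0.5 × 8.09 × 3.85 × 56.2 = 875.22 kPa
q_ult = 1112.4 + 875.22 = 1987.6 kPa.
q_all = 1987.6 / 3.5 = 567.89 kPa.

q_all ≈ 570 kPa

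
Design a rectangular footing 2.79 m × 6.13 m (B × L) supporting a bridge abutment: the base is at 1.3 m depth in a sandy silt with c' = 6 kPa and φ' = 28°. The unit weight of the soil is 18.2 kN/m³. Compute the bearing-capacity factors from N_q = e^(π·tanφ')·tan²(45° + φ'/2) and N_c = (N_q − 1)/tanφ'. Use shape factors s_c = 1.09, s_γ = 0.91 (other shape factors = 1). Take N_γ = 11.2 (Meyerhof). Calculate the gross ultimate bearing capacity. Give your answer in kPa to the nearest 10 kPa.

q_ult ≈ 780 kPa

tan28° = 0.5317, so N_q = e^(π×0.5317)·tan²(59°) = 5.314 × 2.77 = 14.72.
N_c = (14.72 − 1)/tan28° = 25.8.
Overburden at base level: q = 18.2 × 1.3 = 23.66 kPa.
Cohesion term c·N_c·s_c = 6 × 25.803 × 1.09 = 168.75 kPa; surcharge term q·N_q = 23.66 × 14.72 = 348.27 kPa; self-weight term 0.5·γ·B·N_γ·s_γ = 0.5 × 18.2 × 2.79 × 11.2 × 0.91 = 258.76 kPa.
q_ult = 168.75 + 348.27 + 258.76 = 775.79 kPa.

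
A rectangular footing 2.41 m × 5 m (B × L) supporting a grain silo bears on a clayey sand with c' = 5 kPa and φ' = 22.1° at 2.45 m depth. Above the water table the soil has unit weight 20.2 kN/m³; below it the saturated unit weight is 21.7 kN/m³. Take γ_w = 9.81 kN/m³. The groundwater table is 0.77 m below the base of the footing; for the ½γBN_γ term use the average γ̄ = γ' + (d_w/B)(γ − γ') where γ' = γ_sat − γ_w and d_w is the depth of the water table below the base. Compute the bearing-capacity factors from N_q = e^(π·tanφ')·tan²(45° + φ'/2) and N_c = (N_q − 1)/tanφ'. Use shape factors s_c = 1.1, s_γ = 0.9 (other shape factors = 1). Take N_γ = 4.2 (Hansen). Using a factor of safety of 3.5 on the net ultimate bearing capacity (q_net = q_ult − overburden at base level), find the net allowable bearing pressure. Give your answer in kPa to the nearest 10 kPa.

N_q = e^(π·tan22.1°)·tan²(56.05°) = 7.9; N_c = (N_q − 1)/tanφ' = 16.99.
q = γ·D_f = 20.2 × 2.45 = 49.49 kPa.
γ' = 11.89 kN/m³; averaging over the depth B below the base, γ̄ = γ' + (d_w/B)(γ − γ') = 14.545 kN/m³.
c·N_c·s_c = 5 × 16.995 × 1.1 = 93.472 kPa
q·N_q = 49.49 × 7.9009 = 391.02 kPa
0.5·γ·B·N_γ·s_γ = 0.5 × 14.545 × 2.41 × 4.2 × 0.9 = 66.251 kPa
q_ult = 93.472 + 391.02 + 66.251 = 550.74 kPa.
q_net = 550.74 − 49.49 = 501.25 kPa.
q_all(net) = 501.25 / 3.5 = 143.21 kPa.

q_all(net) ≈ 140 kPa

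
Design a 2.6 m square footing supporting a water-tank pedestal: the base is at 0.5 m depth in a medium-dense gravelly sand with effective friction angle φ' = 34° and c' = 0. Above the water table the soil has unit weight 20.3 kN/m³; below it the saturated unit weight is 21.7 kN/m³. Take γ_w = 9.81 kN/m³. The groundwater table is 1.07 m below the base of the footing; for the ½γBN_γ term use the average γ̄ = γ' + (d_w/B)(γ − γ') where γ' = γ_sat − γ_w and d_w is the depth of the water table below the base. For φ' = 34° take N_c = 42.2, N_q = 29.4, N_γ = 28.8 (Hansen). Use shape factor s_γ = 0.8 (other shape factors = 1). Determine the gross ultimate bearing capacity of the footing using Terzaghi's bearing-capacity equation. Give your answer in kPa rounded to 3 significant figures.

q_ult ≈ 758 kPa

Overburden at base level: q = 20.3 × 0.5 = 10.15 kPa.
The water table is 1.07 m below the base (< B = 2.6 m), so the ½γBN_γ term uses γ̄ = γ' + (d_w/B)(γ − γ') = 11.89 + (1.07/2.6)(20.3 − 11.89) = 15.351 kN/m³.
Surcharge term q·N_q = 10.15 × 29.4 = 298.41 kPa; self-weight term 0.5·γ·B·N_γ·s_γ = 0.5 × 15.351 × 2.6 × 28.8 × 0.8 = 459.79 kPa.
q_ult = 298.41 + 459.79 = 758.2 kPa.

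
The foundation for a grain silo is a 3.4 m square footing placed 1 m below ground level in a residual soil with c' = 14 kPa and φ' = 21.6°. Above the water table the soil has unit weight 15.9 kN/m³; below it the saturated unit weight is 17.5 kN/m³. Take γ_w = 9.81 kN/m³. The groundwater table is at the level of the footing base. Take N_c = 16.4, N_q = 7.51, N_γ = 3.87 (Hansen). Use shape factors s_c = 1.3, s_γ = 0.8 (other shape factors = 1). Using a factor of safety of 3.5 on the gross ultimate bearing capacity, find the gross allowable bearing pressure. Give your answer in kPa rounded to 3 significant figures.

q = γ·D_f = 15.9 × 1 = 15.9 kPa.
For the ½γBN_γ term take γ' = 17.5 − 9.81 = 7.69 kN/m³ (soil below base is submerged).
c·N_c·s_c = 14 × 16.4 × 1.3 = 298.48 kPa
q·N_q = 15.9 × 7.51 = 119.41 kPa
0.5·γ·B·N_γ·s_γ = 0.5 × 7.69 × 3.4 × 3.87 × 0.8 = 40.474 kPa
q_ult = 298.48 + 119.41 + 40.474 = 458.36 kPa.
q_all = 458.36 / 3.5 = 130.96 kPa.

q_all ≈ 131 kPa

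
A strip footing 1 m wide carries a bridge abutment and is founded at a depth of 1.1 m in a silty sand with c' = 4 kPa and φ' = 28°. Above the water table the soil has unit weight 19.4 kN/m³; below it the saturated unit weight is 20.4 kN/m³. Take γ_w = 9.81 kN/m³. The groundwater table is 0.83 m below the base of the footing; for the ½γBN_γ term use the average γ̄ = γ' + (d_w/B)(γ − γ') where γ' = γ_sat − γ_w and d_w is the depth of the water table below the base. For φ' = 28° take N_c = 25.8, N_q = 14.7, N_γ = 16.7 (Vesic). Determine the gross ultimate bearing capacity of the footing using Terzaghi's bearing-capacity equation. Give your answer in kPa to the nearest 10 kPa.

Overburden at base level: q = 19.4 × 1.1 = 21.34 kPa.
The water table is 0.83 m below the base (< B = 1 m), so the ½γBN_γ term uses γ̄ = γ' + (d_w/B)(γ − γ') = 10.59 + (0.83/1)(19.4 − 10.59) = 17.902 kN/m³.
Cohesion term c·N_c = 4 × 25.8 = 103.2 kPa; surcharge term q·N_q = 21.34 × 14.7 = 313.7 kPa; self-weight term 0.5·γ·B·N_γ = 0.5 × 17.902 × 1 × 16.7 = 149.48 kPa.
q_ult = 103.2 + 313.7 + 149.48 = 566.38 kPa.

q_ult ≈ 570 kPa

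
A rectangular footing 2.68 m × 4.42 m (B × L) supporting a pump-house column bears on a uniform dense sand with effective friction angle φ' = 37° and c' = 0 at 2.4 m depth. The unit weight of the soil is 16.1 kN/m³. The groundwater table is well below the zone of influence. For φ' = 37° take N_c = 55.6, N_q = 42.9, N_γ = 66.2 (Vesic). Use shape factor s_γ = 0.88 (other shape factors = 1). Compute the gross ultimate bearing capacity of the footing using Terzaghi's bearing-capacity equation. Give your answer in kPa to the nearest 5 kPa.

q_ult ≈ 2915 kPa

q = γ·D_f = 16.1 × 2.4 = 38.64 kPa.
q·N_q = 38.64 × 42.9 = 1657.7 kPa
0.5·γ·B·N_γ·s_γ = 0.5 × 16.1 × 2.68 × 66.2 × 0.88 = 1256.8 kPa
q_ult = 1657.7 + 1256.8 = 2914.5 kPa.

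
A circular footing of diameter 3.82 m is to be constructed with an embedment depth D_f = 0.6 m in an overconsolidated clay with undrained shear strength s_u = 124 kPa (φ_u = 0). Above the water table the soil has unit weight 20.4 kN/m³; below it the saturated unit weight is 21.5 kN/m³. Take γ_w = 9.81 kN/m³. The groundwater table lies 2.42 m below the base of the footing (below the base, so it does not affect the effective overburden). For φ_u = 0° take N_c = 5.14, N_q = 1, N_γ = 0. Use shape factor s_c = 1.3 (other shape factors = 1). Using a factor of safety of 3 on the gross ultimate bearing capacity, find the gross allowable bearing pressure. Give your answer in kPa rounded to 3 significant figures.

q_all ≈ 280 kPa

Overburden at base level: q = 20.4 × 0.6 = 12.24 kPa.
Cohesion term c·N_c·s_c = 124 × 5.14 × 1.3 = 828.57 kPa; surcharge term q·N_q = 12.24 × 1 = 12.24 kPa.
q_ult = 828.57 + 12.24 = 840.81 kPa.
q_all = 840.81 / 3 = 280.27 kPa.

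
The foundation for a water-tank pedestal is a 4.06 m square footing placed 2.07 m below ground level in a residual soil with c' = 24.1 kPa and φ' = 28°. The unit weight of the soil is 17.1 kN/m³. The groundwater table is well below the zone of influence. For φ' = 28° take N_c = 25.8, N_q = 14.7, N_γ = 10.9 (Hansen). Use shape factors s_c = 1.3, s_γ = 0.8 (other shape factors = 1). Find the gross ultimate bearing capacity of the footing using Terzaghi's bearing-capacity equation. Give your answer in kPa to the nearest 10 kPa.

Effective surcharge at the founding depth q = γ·D_f = 17.1 × 2.07 = 35.397 kPa.
q_ult = c·N_c·s_c + q·N_q + 0.5·γ·B·N_γ·s_γ
     = 24.1 × 25.8 × 1.3 + 35.397 × 14.7 + 0.5 × 17.1 × 4.06 × 10.9 × 0.8
     = 808.31 + 520.34 + 302.7 = 1631.3 kPa.

q_ult ≈ 1630 kPa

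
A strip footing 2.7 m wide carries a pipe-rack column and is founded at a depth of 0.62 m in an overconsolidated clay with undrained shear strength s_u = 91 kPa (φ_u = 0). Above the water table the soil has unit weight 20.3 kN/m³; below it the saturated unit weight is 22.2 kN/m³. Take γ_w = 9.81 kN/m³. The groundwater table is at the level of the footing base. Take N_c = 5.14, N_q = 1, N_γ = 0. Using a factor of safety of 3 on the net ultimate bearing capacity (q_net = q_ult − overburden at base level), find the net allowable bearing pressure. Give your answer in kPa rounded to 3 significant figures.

q_all(net) ≈ 156 kPa

Overburden at base level: q = 20.3 × 0.62 = 12.586 kPa.
Cohesion term c·N_c = 91 × 5.14 = 467.74 kPa; surcharge term q·N_q = 12.586 × 1 = 12.586 kPa.
q_ult = 467.74 + 12.586 = 480.33 kPa.
q_net = 480.33 − 12.586 = 467.74 kPa.
q_all(net) = 467.74 / 3 = 155.91 kPa.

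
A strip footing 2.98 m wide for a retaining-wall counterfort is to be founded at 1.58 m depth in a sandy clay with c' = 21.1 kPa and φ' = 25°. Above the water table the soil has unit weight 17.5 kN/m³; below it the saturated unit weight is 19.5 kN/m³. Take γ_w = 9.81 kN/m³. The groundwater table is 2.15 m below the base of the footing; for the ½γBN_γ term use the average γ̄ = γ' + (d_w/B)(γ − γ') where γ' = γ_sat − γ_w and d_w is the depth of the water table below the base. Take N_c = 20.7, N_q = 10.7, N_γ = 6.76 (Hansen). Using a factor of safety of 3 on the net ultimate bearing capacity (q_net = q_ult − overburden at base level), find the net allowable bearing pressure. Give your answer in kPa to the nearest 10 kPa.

Overburden at base level: q = 17.5 × 1.58 = 27.65 kPa.
The water table is 2.15 m below the base (< B = 2.98 m), so the ½γBN_γ term uses γ̄ = γ' + (d_w/B)(γ − γ') = 9.69 + (2.15/2.98)(17.5 − 9.69) = 15.325 kN/m³.
Cohesion term c·N_c = 21.1 × 20.7 = 436.77 kPa; surcharge term q·N_q = 27.65 × 10.7 = 295.86 kPa; self-weight term 0.5·γ·B·N_γ = 0.5 × 15.325 × 2.98 × 6.76 = 154.36 kPa.
q_ult = 436.77 + 295.86 + 154.36 = 886.98 kPa.
q_net = 886.98 − 27.65 = 859.33 kPa.
q_all(net) = 859.33 / 3 = 286.44 kPa.

q_all(net) ≈ 290 kPa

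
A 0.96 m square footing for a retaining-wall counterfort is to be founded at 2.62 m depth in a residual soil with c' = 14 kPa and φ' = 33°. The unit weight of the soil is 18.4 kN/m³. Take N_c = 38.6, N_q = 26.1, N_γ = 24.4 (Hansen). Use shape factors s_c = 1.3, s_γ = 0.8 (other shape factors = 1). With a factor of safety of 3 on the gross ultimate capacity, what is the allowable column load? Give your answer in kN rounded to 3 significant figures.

Effective surcharge at the founding depth q = γ·D_f = 18.4 × 2.62 = 48.208 kPa.
q_ult = c·N_c·s_c + q·N_q + 0.5·γ·B·N_γ·s_γ
     = 14 × 38.6 × 1.3 + 48.208 × 26.1 + 0.5 × 18.4 × 0.96 × 24.4 × 0.8
     = 702.52 + 1258.2 + 172.4 = 2133.1 kPa.
Gross allowable pressure q_all = 2133.1 / 3 = 711.05 kPa.
Footing area = 0.9216 m², so allowable column load = 711.05 × 0.9216 = 655.3 kN.

P_all ≈ 655 kN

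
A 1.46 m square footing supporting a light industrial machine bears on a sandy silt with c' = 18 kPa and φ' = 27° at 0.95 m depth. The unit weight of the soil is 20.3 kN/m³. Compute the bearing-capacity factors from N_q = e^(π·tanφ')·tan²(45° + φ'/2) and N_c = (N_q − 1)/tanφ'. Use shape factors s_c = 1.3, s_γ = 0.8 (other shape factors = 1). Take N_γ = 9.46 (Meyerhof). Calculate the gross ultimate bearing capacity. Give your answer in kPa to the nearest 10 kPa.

tan27° = 0.5095, so N_q = e^(π×0.5095)·tan²(58.5°) = 4.957 × 2.663 = 13.2.
N_c = (13.2 − 1)/tan27° = 23.94.
Effective surcharge at the founding depth q = γ·D_f = 20.3 × 0.95 = 19.285 kPa.
q_ult = c·N_c·s_c + q·N_q + 0.5·γ·B·N_γ·s_γ
     = 18 × 23.942 × 1.3 + 19.285 × 13.199 + 0.5 × 20.3 × 1.46 × 9.46 × 0.8
     = 560.25 + 254.55 + 112.15 = 926.94 kPa.

q_ult ≈ 930 kPa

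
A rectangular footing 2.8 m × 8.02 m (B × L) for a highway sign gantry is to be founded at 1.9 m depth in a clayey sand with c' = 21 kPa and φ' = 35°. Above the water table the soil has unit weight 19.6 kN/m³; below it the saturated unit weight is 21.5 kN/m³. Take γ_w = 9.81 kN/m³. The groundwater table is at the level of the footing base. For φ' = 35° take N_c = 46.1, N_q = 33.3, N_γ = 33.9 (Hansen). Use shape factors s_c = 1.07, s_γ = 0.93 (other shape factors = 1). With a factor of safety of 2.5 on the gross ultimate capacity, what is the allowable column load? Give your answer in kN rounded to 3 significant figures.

P_all ≈ 25100 kN

Effective surcharge at the founding depth q = γ·D_f = 19.6 × 1.9 = 37.24 kPa.
The water table coincides with the base, so in the self-weight term γ → γ' = 11.69 kN/m³.
q_ult = c·N_c·s_c + q·N_q + 0.5·γ·B·N_γ·s_γ
     = 21 × 46.1 × 1.07 + 37.24 × 33.3 + 0.5 × 11.69 × 2.8 × 33.9 × 0.93
     = 1035.9 + 1240.1 + 515.97 = 2791.9 kPa.
Gross allowable pressure q_all = 2791.9 / 2.5 = 1116.8 kPa.
Footing area = 22.456 m², so allowable column load = 1116.8 × 22.456 = 25078 kN.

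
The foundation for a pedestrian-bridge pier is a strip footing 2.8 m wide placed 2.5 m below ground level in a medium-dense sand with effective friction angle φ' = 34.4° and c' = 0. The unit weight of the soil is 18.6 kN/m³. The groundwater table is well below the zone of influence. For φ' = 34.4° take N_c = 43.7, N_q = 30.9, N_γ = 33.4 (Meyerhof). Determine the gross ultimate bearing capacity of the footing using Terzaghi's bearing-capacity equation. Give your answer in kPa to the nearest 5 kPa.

q = γ·D_f = 18.6 × 2.5 = 46.5 kPa.
q·N_q = 46.5 × 30.9 = 1436.8 kPa
0.5·γ·B·N_γ = 0.5 × 18.6 × 2.8 × 33.4 = 869.74 kPa
q_ult = 1436.8 + 869.74 = 2306.6 kPa.

q_ult ≈ 2305 kPa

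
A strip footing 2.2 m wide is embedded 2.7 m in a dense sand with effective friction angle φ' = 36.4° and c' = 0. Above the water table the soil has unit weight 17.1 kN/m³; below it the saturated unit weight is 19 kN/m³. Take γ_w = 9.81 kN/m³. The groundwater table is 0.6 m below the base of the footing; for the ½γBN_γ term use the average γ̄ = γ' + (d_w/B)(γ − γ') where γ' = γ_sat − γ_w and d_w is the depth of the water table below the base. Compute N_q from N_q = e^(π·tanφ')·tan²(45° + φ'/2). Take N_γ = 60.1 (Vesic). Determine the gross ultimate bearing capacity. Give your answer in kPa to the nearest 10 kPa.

q_ult ≈ 2580 kPa

tan36.4° = 0.7373, so N_q = e^(π×0.7373)·tan²(63.2°) = 10.137 × 3.919 = 39.73.
Overburden at base level: q = 17.1 × 2.7 = 46.17 kPa.
The water table is 0.6 m below the base (< B = 2.2 m), so the ½γBN_γ term uses γ̄ = γ' + (d_w/B)(γ − γ') = 9.19 + (0.6/2.2)(17.1 − 9.19) = 11.347 kN/m³.
Surcharge term q·N_q = 46.17 × 39.727 = 1834.2 kPa; self-weight term 0.5·γ·B·N_γ = 0.5 × 11.347 × 2.2 × 60.1 = 750.17 kPa.
q_ult = 1834.2 + 750.17 = 2584.4 kPa.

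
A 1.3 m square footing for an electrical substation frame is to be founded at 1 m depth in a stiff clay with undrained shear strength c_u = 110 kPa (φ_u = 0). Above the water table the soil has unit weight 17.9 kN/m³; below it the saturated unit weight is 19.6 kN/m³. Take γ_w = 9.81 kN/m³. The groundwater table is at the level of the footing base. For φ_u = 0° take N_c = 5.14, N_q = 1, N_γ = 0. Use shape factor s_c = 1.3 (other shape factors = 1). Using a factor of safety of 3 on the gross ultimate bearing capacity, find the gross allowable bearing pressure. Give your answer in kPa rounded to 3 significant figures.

q_all ≈ 251 kPa

Effective surcharge at the founding depth q = γ·D_f = 17.9 × 1 = 17.9 kPa.
q_ult = c·N_c·s_c + q·N_q
     = 110 × 5.14 × 1.3 + 17.9 × 1
     = 735.02 + 17.9 = 752.92 kPa.
q_all = 752.92 / 3 = 250.97 kPa.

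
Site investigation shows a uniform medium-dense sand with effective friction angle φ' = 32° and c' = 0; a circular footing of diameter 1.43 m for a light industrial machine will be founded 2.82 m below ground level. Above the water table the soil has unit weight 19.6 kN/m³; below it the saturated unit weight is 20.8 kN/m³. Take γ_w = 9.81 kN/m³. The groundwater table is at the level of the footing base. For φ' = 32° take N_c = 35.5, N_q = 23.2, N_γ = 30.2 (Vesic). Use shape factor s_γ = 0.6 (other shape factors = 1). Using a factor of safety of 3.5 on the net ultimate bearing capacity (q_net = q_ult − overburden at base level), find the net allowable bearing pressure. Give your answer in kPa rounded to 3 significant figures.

Overburden at base level: q = 19.6 × 2.82 = 55.272 kPa.
Below the base the soil is submerged, so the ½γBN_γ term uses γ' = 20.8 − 9.81 = 10.99 kN/m³.
Surcharge term q·N_q = 55.272 × 23.2 = 1282.3 kPa; self-weight term 0.5·γ·B·N_γ·s_γ = 0.5 × 10.99 × 1.43 × 30.2 × 0.6 = 142.38 kPa.
q_ult = 1282.3 + 142.38 = 1424.7 kPa.
q_net = 1424.7 − 55.272 = 1369.4 kPa.
q_all(net) = 1369.4 / 3.5 = 391.26 kPa.

q_all(net) ≈ 391 kPa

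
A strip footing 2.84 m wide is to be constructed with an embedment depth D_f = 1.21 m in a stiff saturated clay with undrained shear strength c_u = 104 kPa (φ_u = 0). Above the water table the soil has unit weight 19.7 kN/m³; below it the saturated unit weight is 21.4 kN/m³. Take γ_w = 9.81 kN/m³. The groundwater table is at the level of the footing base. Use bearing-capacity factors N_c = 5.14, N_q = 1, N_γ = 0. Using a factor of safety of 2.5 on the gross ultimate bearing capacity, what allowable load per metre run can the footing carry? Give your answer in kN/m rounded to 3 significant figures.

Effective surcharge at the founding depth q = γ·D_f = 19.7 × 1.21 = 23.837 kPa.
q_ult = c·N_c + q·N_q
     = 104 × 5.14 + 23.837 × 1
     = 534.56 + 23.837 = 558.4 kPa.
Gross allowable pressure q_all = 558.4 / 2.5 = 223.36 kPa.
Allowable wall load = q_all × B = 223.36 × 2.84 = 634.34 kN per metre run.

≈ 634 kN/m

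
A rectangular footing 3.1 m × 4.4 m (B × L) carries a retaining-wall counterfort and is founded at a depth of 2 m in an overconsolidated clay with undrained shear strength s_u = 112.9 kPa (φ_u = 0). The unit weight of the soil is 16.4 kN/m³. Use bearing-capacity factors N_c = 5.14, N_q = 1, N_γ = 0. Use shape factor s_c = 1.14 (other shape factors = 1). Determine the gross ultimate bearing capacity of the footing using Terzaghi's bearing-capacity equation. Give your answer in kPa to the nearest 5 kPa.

q_ult ≈ 695 kPa

q = γ·D_f = 16.4 × 2 = 32.8 kPa.
c·N_c·s_c = 112.9 × 5.14 × 1.14 = 661.55 kPa
q·N_q = 32.8 × 1 = 32.8 kPa
q_ult = 661.55 + 32.8 = 694.35 kPa.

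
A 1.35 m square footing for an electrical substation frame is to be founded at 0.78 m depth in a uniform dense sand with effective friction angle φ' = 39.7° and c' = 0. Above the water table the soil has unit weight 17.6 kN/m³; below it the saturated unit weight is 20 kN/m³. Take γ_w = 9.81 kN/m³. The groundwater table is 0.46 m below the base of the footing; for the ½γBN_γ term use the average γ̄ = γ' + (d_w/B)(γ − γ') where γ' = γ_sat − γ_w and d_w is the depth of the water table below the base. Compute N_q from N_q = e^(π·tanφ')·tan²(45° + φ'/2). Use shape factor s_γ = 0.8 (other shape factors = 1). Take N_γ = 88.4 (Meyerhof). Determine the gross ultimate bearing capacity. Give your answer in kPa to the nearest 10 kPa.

tan39.7° = 0.8302, so N_q = e^(π×0.8302)·tan²(64.85°) = 13.575 × 4.537 = 61.58.
Overburden at base level: q = 17.6 × 0.78 = 13.728 kPa.
The water table is 0.46 m below the base (< B = 1.35 m), so the ½γBN_γ term uses γ̄ = γ' + (d_w/B)(γ − γ') = 10.19 + (0.46/1.35)(17.6 − 10.19) = 12.715 kN/m³.
Surcharge term q·N_q = 13.728 × 61.583 = 845.41 kPa; self-weight term 0.5·γ·B·N_γ·s_γ = 0.5 × 12.715 × 1.35 × 88.4 × 0.8 = 606.96 kPa.
q_ult = 845.41 + 606.96 = 1452.4 kPa.

q_ult ≈ 1450 kPa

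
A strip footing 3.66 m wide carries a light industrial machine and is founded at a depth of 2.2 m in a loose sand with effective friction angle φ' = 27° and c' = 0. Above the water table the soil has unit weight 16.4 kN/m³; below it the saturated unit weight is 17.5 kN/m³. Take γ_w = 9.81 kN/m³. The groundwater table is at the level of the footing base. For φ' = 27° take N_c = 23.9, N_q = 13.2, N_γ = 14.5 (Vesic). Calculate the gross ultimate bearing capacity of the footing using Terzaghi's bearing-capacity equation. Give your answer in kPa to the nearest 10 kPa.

q = γ·D_f = 16.4 × 2.2 = 36.08 kPa.
For the ½γBN_γ term take γ' = 17.5 − 9.81 = 7.69 kN/m³ (soil below base is submerged).
q·N_q = 36.08 × 13.2 = 476.26 kPa
0.5·γ·B·N_γ = 0.5 × 7.69 × 3.66 × 14.5 = 204.05 kPa
q_ult = 476.26 + 204.05 = 680.31 kPa.

q_ult ≈ 680 kPa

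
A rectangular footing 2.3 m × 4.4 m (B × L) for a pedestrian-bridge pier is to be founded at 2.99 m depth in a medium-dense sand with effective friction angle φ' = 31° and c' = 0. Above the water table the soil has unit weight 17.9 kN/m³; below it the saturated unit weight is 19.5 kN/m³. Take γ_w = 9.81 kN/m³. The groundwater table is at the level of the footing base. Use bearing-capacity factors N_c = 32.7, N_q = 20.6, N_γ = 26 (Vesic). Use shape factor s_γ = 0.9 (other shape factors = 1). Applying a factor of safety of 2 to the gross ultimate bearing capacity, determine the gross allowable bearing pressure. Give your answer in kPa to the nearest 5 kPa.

q_all ≈ 680 kPa

Overburden at base level: q = 17.9 × 2.99 = 53.521 kPa.
Below the base the soil is submerged, so the ½γBN_γ term uses γ' = 19.5 − 9.81 = 9.69 kN/m³.
Surcharge term q·N_q = 53.521 × 20.6 = 1102.5 kPa; self-weight term 0.5·γ·B·N_γ·s_γ = 0.5 × 9.69 × 2.3 × 26 × 0.9 = 260.76 kPa.
q_ult = 1102.5 + 260.76 = 1363.3 kPa.
q_all = q_ult / FS = 1363.3 / 2 = 681.65 kPa.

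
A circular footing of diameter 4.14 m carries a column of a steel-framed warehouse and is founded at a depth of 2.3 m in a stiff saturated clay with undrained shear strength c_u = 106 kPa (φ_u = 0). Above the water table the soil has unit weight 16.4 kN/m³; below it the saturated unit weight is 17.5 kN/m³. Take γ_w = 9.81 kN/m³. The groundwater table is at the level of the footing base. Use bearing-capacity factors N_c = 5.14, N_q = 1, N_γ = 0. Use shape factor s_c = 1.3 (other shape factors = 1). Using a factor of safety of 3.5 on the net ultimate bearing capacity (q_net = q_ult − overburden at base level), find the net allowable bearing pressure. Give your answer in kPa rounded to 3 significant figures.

Effective surcharge at the founding depth q = γ·D_f = 16.4 × 2.3 = 37.72 kPa.
q_ult = c·N_c·s_c + q·N_q
     = 106 × 5.14 × 1.3 + 37.72 × 1
     = 708.29 + 37.72 = 746.01 kPa.
q_net = 746.01 − 37.72 = 708.29 kPa.
q_all(net) = 708.29 / 3.5 = 202.37 kPa.

q_all(net) ≈ 202 kPa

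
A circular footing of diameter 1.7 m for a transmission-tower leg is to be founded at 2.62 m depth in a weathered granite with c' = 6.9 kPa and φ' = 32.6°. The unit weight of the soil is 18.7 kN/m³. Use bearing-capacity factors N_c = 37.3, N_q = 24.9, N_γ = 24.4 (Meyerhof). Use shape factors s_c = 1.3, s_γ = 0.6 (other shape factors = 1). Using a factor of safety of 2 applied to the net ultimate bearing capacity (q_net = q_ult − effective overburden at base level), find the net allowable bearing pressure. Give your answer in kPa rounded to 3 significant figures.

q = γ·D_f = 18.7 × 2.62 = 48.994 kPa.
c·N_c·s_c = 6.9 × 37.3 × 1.3 = 334.58 kPa
q·N_q = 48.994 × 24.9 = 1220 kPa
0.5·γ·B·N_γ·s_γ = 0.5 × 18.7 × 1.7 × 24.4 × 0.6 = 232.7 kPa
q_ult = 334.58 + 1220 + 232.7 = 1787.2 kPa.
Net ultimate: q_net = 1787.2 − 48.994 = 1738.2 kPa.
q_all(net) = 1738.2 / 2 = 869.12 kPa.

q_all(net) ≈ 869 kPa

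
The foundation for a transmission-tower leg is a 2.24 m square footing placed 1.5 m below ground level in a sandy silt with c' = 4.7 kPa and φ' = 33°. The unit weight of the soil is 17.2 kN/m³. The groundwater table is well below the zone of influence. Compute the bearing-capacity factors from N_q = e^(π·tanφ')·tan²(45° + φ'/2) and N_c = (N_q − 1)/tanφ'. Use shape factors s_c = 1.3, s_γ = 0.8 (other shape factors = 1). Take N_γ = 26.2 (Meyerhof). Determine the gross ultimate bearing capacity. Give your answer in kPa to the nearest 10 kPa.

q_ult ≈ 1310 kPa

tan33° = 0.6494, so N_q = e^(π×0.6494)·tan²(61.5°) = 7.692 × 3.392 = 26.09.
N_c = (26.09 − 1)/tan33° = 38.64.
Effective surcharge at the founding depth q = γ·D_f = 17.2 × 1.5 = 25.8 kPa.
q_ult = c·N_c·s_c + q·N_q + 0.5·γ·B·N_γ·s_γ
     = 4.7 × 38.638 × 1.3 + 25.8 × 26.092 + 0.5 × 17.2 × 2.24 × 26.2 × 0.8
     = 236.08 + 673.17 + 403.77 = 1313 kPa.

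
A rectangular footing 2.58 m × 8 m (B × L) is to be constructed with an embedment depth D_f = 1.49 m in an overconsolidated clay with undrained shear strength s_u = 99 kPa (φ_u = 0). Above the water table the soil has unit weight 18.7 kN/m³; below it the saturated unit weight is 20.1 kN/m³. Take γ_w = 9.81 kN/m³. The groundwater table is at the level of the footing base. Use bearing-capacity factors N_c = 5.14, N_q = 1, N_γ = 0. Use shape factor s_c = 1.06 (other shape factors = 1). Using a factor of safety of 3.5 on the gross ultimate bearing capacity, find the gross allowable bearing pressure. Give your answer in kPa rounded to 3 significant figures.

q_all ≈ 162 kPa

q = γ·D_f = 18.7 × 1.49 = 27.863 kPa.
c·N_c·s_c = 99 × 5.14 × 1.06 = 539.39 kPa
q·N_q = 27.863 × 1 = 27.863 kPa
q_ult = 539.39 + 27.863 = 567.25 kPa.
q_all = 567.25 / 3.5 = 162.07 kPa.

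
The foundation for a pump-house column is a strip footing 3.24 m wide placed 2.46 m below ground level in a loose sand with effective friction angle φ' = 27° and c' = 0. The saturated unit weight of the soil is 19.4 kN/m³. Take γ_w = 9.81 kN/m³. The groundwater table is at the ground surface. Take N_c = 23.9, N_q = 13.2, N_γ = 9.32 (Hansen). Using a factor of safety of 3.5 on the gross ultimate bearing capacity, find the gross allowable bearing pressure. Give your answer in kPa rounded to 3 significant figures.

γ' = 19.4 − 9.81 = 9.59 kN/m³ (submerged throughout). q = 9.59 × 2.46 = 23.591 kPa; the same γ' applies in the ½γBN_γ term.
q·N_q = 23.591 × 13.2 = 311.41 kPa
0.5·γ·B·N_γ = 0.5 × 9.59 × 3.24 × 9.32 = 144.79 kPa
q_ult = 311.41 + 144.79 = 456.2 kPa.
q_all = 456.2 / 3.5 = 130.34 kPa.

q_all ≈ 130 kPa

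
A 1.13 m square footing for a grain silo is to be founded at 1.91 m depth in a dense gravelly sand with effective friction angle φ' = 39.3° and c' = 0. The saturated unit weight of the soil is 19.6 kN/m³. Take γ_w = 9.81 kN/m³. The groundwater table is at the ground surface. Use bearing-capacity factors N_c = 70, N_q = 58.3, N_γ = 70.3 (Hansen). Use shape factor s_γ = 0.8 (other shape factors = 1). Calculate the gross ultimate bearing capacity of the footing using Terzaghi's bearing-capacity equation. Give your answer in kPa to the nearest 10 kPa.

With the water table at the surface the whole profile is submerged: γ' = 19.6 − 9.81 = 9.79 kN/m³, so q = γ'·D_f = 18.699 kPa; the same γ' applies in the ½γBN_γ term.
q_ult = q·N_q + 0.5·γ·B·N_γ·s_γ
     = 18.699 × 58.3 + 0.5 × 9.79 × 1.13 × 70.3 × 0.8
     = 1090.1 + 311.08 = 1401.2 kPa.

q_ult ≈ 1400 kPa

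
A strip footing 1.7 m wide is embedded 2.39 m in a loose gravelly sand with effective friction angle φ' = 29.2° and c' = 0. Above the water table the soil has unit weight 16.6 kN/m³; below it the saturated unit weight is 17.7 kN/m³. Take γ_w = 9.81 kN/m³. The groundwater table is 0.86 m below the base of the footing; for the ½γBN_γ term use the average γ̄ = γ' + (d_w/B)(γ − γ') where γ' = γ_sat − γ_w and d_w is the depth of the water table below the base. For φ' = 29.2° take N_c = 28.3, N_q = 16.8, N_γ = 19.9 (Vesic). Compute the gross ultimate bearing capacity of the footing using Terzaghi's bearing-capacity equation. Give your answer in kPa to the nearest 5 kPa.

q_ult ≈ 875 kPa

Effective surcharge at the founding depth q = γ·D_f = 16.6 × 2.39 = 39.674 kPa.
With d_w = 0.86 m < B, γ̄ = 7.89 + (0.86/1.7) × (16.6 − 7.89) = 12.296 kN/m³.
q_ult = q·N_q + 0.5·γ·B·N_γ
     = 39.674 × 16.8 + 0.5 × 12.296 × 1.7 × 19.9
     = 666.52 + 207.99 = 874.51 kPa.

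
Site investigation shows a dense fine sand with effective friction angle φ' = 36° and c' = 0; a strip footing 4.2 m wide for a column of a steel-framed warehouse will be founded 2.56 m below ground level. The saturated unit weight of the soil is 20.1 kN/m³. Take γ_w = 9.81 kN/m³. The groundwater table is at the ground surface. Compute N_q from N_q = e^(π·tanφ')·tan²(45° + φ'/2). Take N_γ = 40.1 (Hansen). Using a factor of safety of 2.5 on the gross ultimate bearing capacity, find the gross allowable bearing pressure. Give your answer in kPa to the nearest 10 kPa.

N_q = e^(π·tan36°)·tan²(63°) = 37.75.
γ' = 20.1 − 9.81 = 10.29 kN/m³ (submerged throughout). q = 10.29 × 2.56 = 26.342 kPa; the same γ' applies in the ½γBN_γ term.
q·N_q = 26.342 × 37.752 = 994.49 kPa
0.5·γ·B·N_γ = 0.5 × 10.29 × 4.2 × 40.1 = 866.52 kPa
q_ult = 994.49 + 866.52 = 1861 kPa.
q_all = 1861 / 2.5 = 744.4 kPa.

q_all ≈ 740 kPa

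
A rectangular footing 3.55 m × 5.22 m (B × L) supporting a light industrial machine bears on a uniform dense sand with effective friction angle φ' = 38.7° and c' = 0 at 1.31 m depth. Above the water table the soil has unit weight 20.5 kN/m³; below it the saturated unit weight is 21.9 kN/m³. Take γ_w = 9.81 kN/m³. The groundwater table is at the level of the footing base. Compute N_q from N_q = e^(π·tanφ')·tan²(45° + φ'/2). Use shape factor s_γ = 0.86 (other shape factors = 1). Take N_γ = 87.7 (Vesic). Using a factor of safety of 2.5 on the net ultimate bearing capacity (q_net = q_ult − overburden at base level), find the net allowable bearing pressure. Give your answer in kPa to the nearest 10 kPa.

q_all(net) ≈ 1210 kPa

N_q = e^(π·tan38.7°)·tan²(64.35°) = 53.73.
Effective surcharge at the founding depth q = γ·D_f = 20.5 × 1.31 = 26.855 kPa.
The water table coincides with the base, so in the self-weight term γ → γ' = 12.09 kN/m³.
q_ult = q·N_q + 0.5·γ·B·N_γ·s_γ
     = 26.855 × 53.733 + 0.5 × 12.09 × 3.55 × 87.7 × 0.86
     = 1443 + 1618.5 = 3061.5 kPa.
q_net = 3061.5 − 26.855 = 3034.7 kPa.
q_all(net) = 3034.7 / 2.5 = 1213.9 kPa.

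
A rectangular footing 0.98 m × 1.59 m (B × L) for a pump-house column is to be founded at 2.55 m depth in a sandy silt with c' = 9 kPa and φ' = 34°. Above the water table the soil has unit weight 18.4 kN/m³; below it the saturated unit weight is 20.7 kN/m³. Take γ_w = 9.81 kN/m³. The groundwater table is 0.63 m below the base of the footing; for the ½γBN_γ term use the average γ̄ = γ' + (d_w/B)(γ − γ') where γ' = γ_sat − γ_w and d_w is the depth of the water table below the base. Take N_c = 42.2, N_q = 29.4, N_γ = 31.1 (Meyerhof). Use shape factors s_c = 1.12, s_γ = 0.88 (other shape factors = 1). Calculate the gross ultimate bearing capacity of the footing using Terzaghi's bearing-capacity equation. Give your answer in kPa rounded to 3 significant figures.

Effective surcharge at the founding depth q = γ·D_f = 18.4 × 2.55 = 46.92 kPa.
With d_w = 0.63 m < B, γ̄ = 10.89 + (0.63/0.98) × (18.4 − 10.89) = 15.718 kN/m³.
q_ult = c·N_c·s_c + q·N_q + 0.5·γ·B·N_γ·s_γ
     = 9 × 42.2 × 1.12 + 46.92 × 29.4 + 0.5 × 15.718 × 0.98 × 31.1 × 0.88
     = 425.38 + 1379.4 + 210.78 = 2015.6 kPa.

q_ult ≈ 2020 kPa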